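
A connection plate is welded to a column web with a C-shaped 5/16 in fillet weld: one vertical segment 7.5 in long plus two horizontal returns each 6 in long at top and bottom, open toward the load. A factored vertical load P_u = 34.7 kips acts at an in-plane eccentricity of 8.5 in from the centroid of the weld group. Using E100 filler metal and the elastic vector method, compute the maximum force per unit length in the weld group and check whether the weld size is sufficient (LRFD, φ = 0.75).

f_max ≈ 7.28 kip/in; adequate

E100XX → F_EXX = 100 ksi.
Total weld length L_w = 19.5 in. Treat welds as unit-width lines.
Centroid: x̄ = 2×6×3 / 19.5 = 1.846 in from the vertical weld.
Polar moment about centroid: J = I_x + I_y = [7.5³/12 + 2×6×3.75²] + [7.5×1.846² + 2(6³/12 + 6×1.154²)] = 281.4 in³.
Direct shear f_v = P/L_w = 34.7 / 19.5 = 1.779 kip/in (vertical).
Torsion M = P·e = 34.7 × 8.5 = 294.95 kip·in.
Critical point at (x, y) = (4.154, 3.75) from centroid. f_tx = M·y/J = 3.93 kip/in; f_ty = M·x/J = 4.353 kip/in.
Resultant f_max = √[f_tx² + (f_v + f_ty)²] = √[3.93² + (1.779 + 4.353)²] = 7.284 kip/in.
Capacity per unit length: φr_n = 0.75 × 0.6 × 100 × (0.707 × 0.3125) = 9.942 kip/in.
7.284 ≤ 9.942 → adequate.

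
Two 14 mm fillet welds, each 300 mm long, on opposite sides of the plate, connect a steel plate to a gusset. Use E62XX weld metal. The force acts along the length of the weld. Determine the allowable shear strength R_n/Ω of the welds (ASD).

R_n/Ω ≈ 1100 kN

E62XX → F_EXX = 620 MPa.
Effective throat t_e = 0.707 × 14 = 9.898 mm.
Total length L = 600 mm; A_we = 9.898 × 600 = 5939 mm².
F_nw = 0.6 F_EXX = 0.6 × 620 = 372 MPa.
R_n = 372 × 5939 × 10⁻³ = 2209 kN; R_n/Ω = 2209/2.0 = 1105 kN.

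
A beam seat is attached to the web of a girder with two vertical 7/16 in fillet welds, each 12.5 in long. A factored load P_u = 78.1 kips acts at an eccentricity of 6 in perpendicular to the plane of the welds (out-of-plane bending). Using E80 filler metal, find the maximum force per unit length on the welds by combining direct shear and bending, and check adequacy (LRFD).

E80XX → F_EXX = 80 ksi.
L_w = 2 × 12.5 = 25 in; section modulus (unit throat) S = 2 × L²/6 = 52.08 in².
Direct shear f_v = P/L_w = 78.1/25 = 3.124 kip/in.
Moment M = P × e = 78.1 × 6 = 468.6 kip·in; bending f_b = M/S = 8.997 kip/in.
f_max = √(f_v² + f_b²) = √(3.124² + 8.997²) = 9.524 kip/in.
φr_n = 0.75 × 0.6 × 80 × (0.707 × 0.4375) = 11.14 kip/in → adequate.

f_max ≈ 9.52 kip/in; adequate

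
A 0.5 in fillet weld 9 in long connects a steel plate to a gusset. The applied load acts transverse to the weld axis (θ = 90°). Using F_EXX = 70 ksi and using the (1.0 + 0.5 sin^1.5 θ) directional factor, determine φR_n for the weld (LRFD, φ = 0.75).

φR_n ≈ 150 kips

t_e = 0.707 × 0.5 = 0.3535 in; A_we = 0.3535 × 9 = 3.181 in².
Directional factor: 1.0 + 0.5 sin^1.5(90°) = 1.5.
F_nw = 0.6 × 70 × 1.5 = 63 ksi.
φR_n = 0.75 × 63 × 3.181 = 150.3 kips.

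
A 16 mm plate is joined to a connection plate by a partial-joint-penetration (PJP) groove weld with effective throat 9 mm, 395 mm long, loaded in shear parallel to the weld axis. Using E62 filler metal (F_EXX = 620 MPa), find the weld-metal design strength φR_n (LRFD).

φR_n ≈ 992 kN

Effective throat (given) t_e = 9 mm.
A_we = 9 × 395 = 3555 mm².
F_nw = 0.6 F_EXX = 372 MPa.
φR_n = 0.75 × 372 × 3555 × 10⁻³ = 991.8 kN.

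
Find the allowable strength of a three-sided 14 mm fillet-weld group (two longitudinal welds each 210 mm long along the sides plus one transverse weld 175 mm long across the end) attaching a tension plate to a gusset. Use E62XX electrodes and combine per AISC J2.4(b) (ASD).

R_n/Ω ≈ 1140 kN

E62XX → F_EXX = 620 MPa.
t_e = 0.707 × 14 = 9.898 mm.
R_nwl = 0.6 × 620 × 9.898 × 420 × 10⁻³ = 1546 kN (longitudinal, 2 welds).
R_nwt = 0.6 × 620 × 9.898 × 175 × 10⁻³ = 644.4 kN (transverse, base value).
(i) R_nwl + R_nwt = 2191 kN; (ii) 0.85 R_nwl + 1.5 R_nwt = 2281 kN.
R_n = max = 2281 kN [governs: (ii)]; R_n/Ω = 1141 kN.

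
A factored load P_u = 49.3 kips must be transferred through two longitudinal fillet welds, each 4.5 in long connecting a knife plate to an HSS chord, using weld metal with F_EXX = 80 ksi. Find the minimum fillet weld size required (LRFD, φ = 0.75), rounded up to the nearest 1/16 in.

Total weld length L = 9 in.
Required throat t_e = P_u / (φ × 0.6 F_EXX × L) = 49.3 / (0.75 × 0.6 × 80 × 9) = 0.1522 in.
Required leg w = t_e / 0.707 = 0.2152 in → use 1/4 in.

w = 1/4 in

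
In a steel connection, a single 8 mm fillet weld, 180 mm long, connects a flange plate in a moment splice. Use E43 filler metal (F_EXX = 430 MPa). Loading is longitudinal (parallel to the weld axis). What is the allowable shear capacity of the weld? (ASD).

R_n/Ω ≈ 131 kN

Effective throat t_e = 0.707 × 8 = 5.656 mm.
Total length L = 180 mm; A_we = 5.656 × 180 = 1018 mm².
F_nw = 0.6 F_EXX = 0.6 × 430 = 258 MPa.
R_n = 258 × 1018 × 10⁻³ = 262.7 kN; R_n/Ω = 262.7/2.0 = 131.3 kN.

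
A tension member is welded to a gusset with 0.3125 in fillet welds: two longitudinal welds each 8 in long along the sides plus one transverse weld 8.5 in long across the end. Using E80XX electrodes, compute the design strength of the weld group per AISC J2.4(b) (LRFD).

E80XX → F_EXX = 80 ksi.
t_e = 0.707 × 0.3125 = 0.2209 in.
R_nwl = 0.6 × 80 × 0.2209 × 16 = 169.7 kip (longitudinal, 2 welds).
R_nwt = 0.6 × 80 × 0.2209 × 8.5 = 90.14 kip (transverse, base value).
(i) R_nwl + R_nwt = 259.8 kip; (ii) 0.85 R_nwl + 1.5 R_nwt = 279.4 kip.
R_n = max = 279.4 kip [governs: (ii)]; φR_n = 209.6 kip.

φR_n ≈ 210 kip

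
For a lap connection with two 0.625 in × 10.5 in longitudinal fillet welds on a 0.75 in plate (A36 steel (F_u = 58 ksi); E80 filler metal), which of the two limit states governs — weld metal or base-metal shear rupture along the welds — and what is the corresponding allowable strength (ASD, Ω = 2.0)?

E80XX → F_EXX = 80 ksi.
t_e = 0.707 × 0.625 = 0.4419 in; L = 21 in.
Weld metal: R_n/Ω = (1/2.0) × 0.6 × 80 × 0.4419 × 21 = 222.7 kip.
Base metal (shear rupture): R_n/Ω = (1/2.0) × 0.6 × 58 × 0.75 × 21 = 274 kip.
Governing: weld metal.

R_n/Ω ≈ 223 kip (weld metal governs)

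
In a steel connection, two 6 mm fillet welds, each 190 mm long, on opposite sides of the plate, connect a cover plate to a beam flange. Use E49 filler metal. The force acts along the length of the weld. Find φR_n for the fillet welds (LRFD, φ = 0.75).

φR_n ≈ 355 kN

E49XX → F_EXX = 490 MPa.
Effective throat t_e = 0.707 × 6 = 4.242 mm.
Total length L = 380 mm; A_we = 4.242 × 380 = 1612 mm².
F_nw = 0.6 F_EXX = 0.6 × 490 = 294 MPa.
φR_n = 0.75 × 294 × 1612 × 10⁻³ = 355.4 kN.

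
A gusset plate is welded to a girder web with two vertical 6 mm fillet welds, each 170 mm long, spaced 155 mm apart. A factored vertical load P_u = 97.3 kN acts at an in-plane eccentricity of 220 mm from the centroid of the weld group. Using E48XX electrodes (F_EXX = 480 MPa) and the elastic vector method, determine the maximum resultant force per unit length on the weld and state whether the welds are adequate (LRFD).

Total weld length L_w = 340 mm. Treat welds as unit-width lines.
Polar moment about centroid: J = 2[d³/12 + d(b/2)²] = 2[170³/12 + 170×77.5²] = 2861000 mm³.
Direct shear f_v = P/L_w = 97.3×10³ / 340 = 286.2 N/mm (vertical).
Torsion M = P·e = 97.3×10³ × 220 = 21406000 N·mm.
Critical point at (x, y) = (77.5, 85) from centroid. f_tx = M·y/J = 636 N/mm; f_ty = M·x/J = 579.9 N/mm.
Resultant f_max = √[f_tx² + (f_v + f_ty)²] = √[636² + (286.2 + 579.9)²] = 1074 N/mm.
Capacity per unit length: φr_n = 0.75 × 0.6 × 480 × (0.707 × 6) = 916.3 N/mm.
1074 > 916.3 → NOT adequate.

f_max ≈ 1070 N/mm; NOT adequate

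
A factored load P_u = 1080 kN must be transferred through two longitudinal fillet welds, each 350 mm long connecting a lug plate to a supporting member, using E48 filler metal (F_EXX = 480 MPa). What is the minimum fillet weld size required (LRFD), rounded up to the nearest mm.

w = 11 mm

Total weld length L = 700 mm.
Required throat t_e = P_u / (φ × 0.6 F_EXX × L) = 1080 / (0.75 × 0.6 × 480 × 700 × 10⁻³) = 7.143 mm.
Required leg w = t_e / 0.707 = 10.1 mm → use 11 mm.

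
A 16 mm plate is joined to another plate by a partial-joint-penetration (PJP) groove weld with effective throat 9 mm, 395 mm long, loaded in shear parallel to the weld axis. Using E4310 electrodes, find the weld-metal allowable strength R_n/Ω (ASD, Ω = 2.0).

R_n/Ω ≈ 459 kN

E43XX → F_EXX = 430 MPa.
Effective throat (given) t_e = 9 mm.
A_we = 9 × 395 = 3555 mm².
F_nw = 0.6 F_EXX = 258 MPa.
R_n/Ω = (258 × 3555) / 2.0 × 10⁻³ = 458.6 kN.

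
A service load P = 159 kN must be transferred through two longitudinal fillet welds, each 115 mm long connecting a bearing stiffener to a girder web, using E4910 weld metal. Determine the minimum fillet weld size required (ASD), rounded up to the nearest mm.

w = 7 mm

E49XX → F_EXX = 490 MPa.
Total weld length L = 230 mm.
Required throat t_e = P × Ω / (0.6 F_EXX × L) = 159 × 2.0 / (0.6 × 490 × 230 × 10⁻³) = 4.703 mm.
Required leg w = t_e / 0.707 = 6.652 mm → use 7 mm.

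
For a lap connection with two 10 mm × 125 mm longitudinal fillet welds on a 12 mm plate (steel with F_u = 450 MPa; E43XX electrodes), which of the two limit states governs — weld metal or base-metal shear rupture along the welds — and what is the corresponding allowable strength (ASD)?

E43XX → F_EXX = 430 MPa.
t_e = 0.707 × 10 = 7.07 mm; L = 250 mm.
Weld metal: R_n/Ω = (1/2.0) × 0.6 × 430 × 7.07 × 250 × 10⁻³ = 228 kN.
Base metal (shear rupture): R_n/Ω = (1/2.0) × 0.6 × 450 × 12 × 250 × 10⁻³ = 405 kN.
Governing: weld metal.

R_n/Ω ≈ 228 kN (weld metal governs)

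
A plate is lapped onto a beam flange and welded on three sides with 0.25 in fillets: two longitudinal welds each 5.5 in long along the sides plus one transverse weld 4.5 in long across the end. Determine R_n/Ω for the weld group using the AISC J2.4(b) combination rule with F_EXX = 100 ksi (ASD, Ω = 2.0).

R_n/Ω ≈ 85.4 kip

t_e = 0.707 × 0.25 = 0.1767 in.
R_nwl = 0.6 × 100 × 0.1767 × 11 = 116.7 kip (longitudinal, 2 welds).
R_nwt = 0.6 × 100 × 0.1767 × 4.5 = 47.72 kip (transverse, base value).
(i) R_nwl + R_nwt = 164.4 kip; (ii) 0.85 R_nwl + 1.5 R_nwt = 170.7 kip.
R_n = max = 170.7 kip [governs: (ii)]; R_n/Ω = 85.37 kip.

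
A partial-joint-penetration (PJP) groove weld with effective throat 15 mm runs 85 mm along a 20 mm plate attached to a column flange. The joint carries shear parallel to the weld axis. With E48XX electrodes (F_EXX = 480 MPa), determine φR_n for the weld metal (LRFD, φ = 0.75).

φR_n ≈ 275 kN

Effective throat (given) t_e = 15 mm.
A_we = 15 × 85 = 1275 mm².
F_nw = 0.6 F_EXX = 288 MPa.
φR_n = 0.75 × 288 × 1275 × 10⁻³ = 275.4 kN.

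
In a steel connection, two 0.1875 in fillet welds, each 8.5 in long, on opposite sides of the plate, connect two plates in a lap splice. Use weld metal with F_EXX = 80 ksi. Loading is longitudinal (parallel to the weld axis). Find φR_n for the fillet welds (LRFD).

Effective throat t_e = 0.707 × 0.1875 = 0.1326 in.
Total length L = 17 in; A_we = 0.1326 × 17 = 2.254 in².
F_nw = 0.6 F_EXX = 0.6 × 80 = 48 ksi.
φR_n = 0.75 × 48 × 2.254 = 81.13 kips.

φR_n ≈ 81.1 kips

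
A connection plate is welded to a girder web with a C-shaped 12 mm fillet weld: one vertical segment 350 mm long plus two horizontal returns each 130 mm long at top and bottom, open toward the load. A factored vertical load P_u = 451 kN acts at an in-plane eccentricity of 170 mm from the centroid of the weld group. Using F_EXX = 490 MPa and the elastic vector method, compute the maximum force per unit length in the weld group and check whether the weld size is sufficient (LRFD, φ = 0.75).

f_max ≈ 1730 N/mm; adequate

Total weld length L_w = 610 mm. Treat welds as unit-width lines.
Centroid: x̄ = 2×130×65 / 610 = 27.7 mm from the vertical weld.
Polar moment about centroid: J = I_x + I_y = [350³/12 + 2×130×175²] + [350×27.7² + 2(130³/12 + 130×37.3²)] = 12530000 mm³.
Direct shear f_v = P/L_w = 451×10³ / 610 = 739.3 N/mm (vertical).
Torsion M = P·e = 451×10³ × 170 = 76670000 N·mm.
Critical point at (x, y) = (102.3, 175) from centroid. f_tx = M·y/J = 1071 N/mm; f_ty = M·x/J = 625.8 N/mm.
Resultant f_max = √[f_tx² + (f_v + f_ty)²] = √[1071² + (739.3 + 625.8)²] = 1735 N/mm.
Capacity per unit length: φr_n = 0.75 × 0.6 × 490 × (0.707 × 12) = 1871 N/mm.
1735 ≤ 1871 → adequate.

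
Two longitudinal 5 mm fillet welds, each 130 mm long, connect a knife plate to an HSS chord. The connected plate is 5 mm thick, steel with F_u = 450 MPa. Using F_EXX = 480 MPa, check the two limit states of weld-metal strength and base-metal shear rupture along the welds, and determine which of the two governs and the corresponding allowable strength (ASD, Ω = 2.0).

R_n/Ω ≈ 132 kN (weld metal governs)

t_e = 0.707 × 5 = 3.535 mm; L = 260 mm.
Weld metal: R_n/Ω = (1/2.0) × 0.6 × 480 × 3.535 × 260 × 10⁻³ = 132.4 kN.
Base metal (shear rupture): R_n/Ω = (1/2.0) × 0.6 × 450 × 5 × 260 × 10⁻³ = 175.5 kN.
Governing: weld metal.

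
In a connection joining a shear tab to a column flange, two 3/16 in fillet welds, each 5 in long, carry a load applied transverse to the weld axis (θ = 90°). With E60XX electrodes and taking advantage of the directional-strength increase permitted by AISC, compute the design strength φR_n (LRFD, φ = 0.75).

E60XX → F_EXX = 60 ksi.
t_e = 0.707 × 0.1875 = 0.1326 in; A_we = 0.1326 × 10 = 1.326 in².
Directional factor: 1.0 + 0.5 sin^1.5(90°) = 1.5.
F_nw = 0.6 × 60 × 1.5 = 54 ksi.
φR_n = 0.75 × 54 × 1.326 = 53.69 kips.

φR_n ≈ 53.7 kips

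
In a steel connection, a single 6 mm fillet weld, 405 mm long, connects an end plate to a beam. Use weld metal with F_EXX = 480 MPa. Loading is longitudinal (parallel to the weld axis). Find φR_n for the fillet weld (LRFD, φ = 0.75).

Effective throat t_e = 0.707 × 6 = 4.242 mm.
Total length L = 405 mm; A_we = 4.242 × 405 = 1718 mm².
F_nw = 0.6 F_EXX = 0.6 × 480 = 288 MPa.
φR_n = 0.75 × 288 × 1718 × 10⁻³ = 371.1 kN.

φR_n ≈ 371 kN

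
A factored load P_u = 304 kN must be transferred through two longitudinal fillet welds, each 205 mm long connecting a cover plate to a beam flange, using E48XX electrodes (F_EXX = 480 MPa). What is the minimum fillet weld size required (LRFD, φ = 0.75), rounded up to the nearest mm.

w = 5 mm

Total weld length L = 410 mm.
Required throat t_e = P_u / (φ × 0.6 F_EXX × L) = 304 / (0.75 × 0.6 × 480 × 410 × 10⁻³) = 3.433 mm.
Required leg w = t_e / 0.707 = 4.855 mm → use 5 mm.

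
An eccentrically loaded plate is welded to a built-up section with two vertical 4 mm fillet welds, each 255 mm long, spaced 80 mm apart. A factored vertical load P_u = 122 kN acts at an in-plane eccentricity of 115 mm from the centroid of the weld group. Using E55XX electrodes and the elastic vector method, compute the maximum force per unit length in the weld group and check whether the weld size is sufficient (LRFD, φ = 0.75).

f_max ≈ 638 N/mm; adequate

E55XX → F_EXX = 550 MPa.
Total weld length L_w = 510 mm. Treat welds as unit-width lines.
Polar moment about centroid: J = 2[d³/12 + d(b/2)²] = 2[255³/12 + 255×40²] = 3580000 mm³.
Direct shear f_v = P/L_w = 122×10³ / 510 = 239.2 N/mm (vertical).
Torsion M = P·e = 122×10³ × 115 = 14030000 N·mm.
Critical point at (x, y) = (40, 127.5) from centroid. f_tx = M·y/J = 499.7 N/mm; f_ty = M·x/J = 156.8 N/mm.
Resultant f_max = √[f_tx² + (f_v + f_ty)²] = √[499.7² + (239.2 + 156.8)²] = 637.6 N/mm.
Capacity per unit length: φr_n = 0.75 × 0.6 × 550 × (0.707 × 4) = 699.9 N/mm.
637.6 ≤ 699.9 → adequate.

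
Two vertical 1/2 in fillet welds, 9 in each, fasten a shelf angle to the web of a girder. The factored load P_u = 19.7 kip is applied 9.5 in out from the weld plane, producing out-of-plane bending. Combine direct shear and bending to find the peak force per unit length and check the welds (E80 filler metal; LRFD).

f_max ≈ 7.02 kip/in; adequate

E80XX → F_EXX = 80 ksi.
L_w = 2 × 9 = 18 in; section modulus (unit throat) S = 2 × L²/6 = 27 in².
Direct shear f_v = P/L_w = 19.7/18 = 1.094 kip/in.
Moment M = P × e = 19.7 × 9.5 = 187.15 kip·in; bending f_b = M/S = 6.931 kip/in.
f_max = √(f_v² + f_b²) = √(1.094² + 6.931²) = 7.017 kip/in.
φr_n = 0.75 × 0.6 × 80 × (0.707 × 0.5) = 12.73 kip/in → adequate.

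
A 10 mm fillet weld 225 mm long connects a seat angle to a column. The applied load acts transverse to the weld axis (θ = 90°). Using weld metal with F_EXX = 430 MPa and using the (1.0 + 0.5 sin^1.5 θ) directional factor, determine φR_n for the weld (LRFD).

t_e = 0.707 × 10 = 7.07 mm; A_we = 7.07 × 225 = 1591 mm².
Directional factor: 1.0 + 0.5 sin^1.5(90°) = 1.5.
F_nw = 0.6 × 430 × 1.5 = 387 MPa.
φR_n = 0.75 × 387 × 1591 × 10⁻³ = 461.7 kN.

φR_n ≈ 462 kN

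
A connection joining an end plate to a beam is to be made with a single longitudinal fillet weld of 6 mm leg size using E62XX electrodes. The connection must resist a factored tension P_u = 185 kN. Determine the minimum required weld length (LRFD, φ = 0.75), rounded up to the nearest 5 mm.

E62XX → F_EXX = 620 MPa.
Throat t_e = 0.707 × 6 = 4.242 mm.
φr_n = 0.75 × 0.6 × 620 × 4.242 × 10⁻³ = 1.184 kN/mm.
L_req = P_u / φr_n = 185 / 1.184 = 156.3 mm total.
Round up → use L = 160 mm.

L = 160 mm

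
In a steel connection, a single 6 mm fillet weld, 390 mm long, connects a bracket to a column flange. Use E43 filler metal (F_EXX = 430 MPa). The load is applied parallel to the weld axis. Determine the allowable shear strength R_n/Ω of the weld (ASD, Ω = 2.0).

Effective throat t_e = 0.707 × 6 = 4.242 mm.
Total length L = 390 mm; A_we = 4.242 × 390 = 1654 mm².
F_nw = 0.6 F_EXX = 0.6 × 430 = 258 MPa.
R_n = 258 × 1654 × 10⁻³ = 426.8 kN; R_n/Ω = 426.8/2.0 = 213.4 kN.

R_n/Ω ≈ 213 kN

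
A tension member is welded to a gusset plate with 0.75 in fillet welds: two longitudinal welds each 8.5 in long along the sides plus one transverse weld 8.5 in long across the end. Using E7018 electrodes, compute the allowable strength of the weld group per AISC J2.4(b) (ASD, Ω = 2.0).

E70XX → F_EXX = 70 ksi.
t_e = 0.707 × 0.75 = 0.5302 in.
R_nwl = 0.6 × 70 × 0.5302 × 17 = 378.6 kips (longitudinal, 2 welds).
R_nwt = 0.6 × 70 × 0.5302 × 8.5 = 189.3 kips (transverse, base value).
(i) R_nwl + R_nwt = 567.9 kips; (ii) 0.85 R_nwl + 1.5 R_nwt = 605.8 kips.
R_n = max = 605.8 kips [governs: (ii)]; R_n/Ω = 302.9 kips.

R_n/Ω ≈ 303 kips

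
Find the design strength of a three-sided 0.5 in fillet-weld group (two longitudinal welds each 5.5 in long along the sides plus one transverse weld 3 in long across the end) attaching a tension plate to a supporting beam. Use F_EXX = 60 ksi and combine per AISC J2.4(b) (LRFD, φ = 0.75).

t_e = 0.707 × 0.5 = 0.3535 in.
R_nwl = 0.6 × 60 × 0.3535 × 11 = 140 kip (longitudinal, 2 welds).
R_nwt = 0.6 × 60 × 0.3535 × 3 = 38.18 kip (transverse, base value).
(i) R_nwl + R_nwt = 178.2 kip; (ii) 0.85 R_nwl + 1.5 R_nwt = 176.3 kip.
R_n = max = 178.2 kip [governs: (i)]; φR_n = 133.6 kip.

φR_n ≈ 134 kip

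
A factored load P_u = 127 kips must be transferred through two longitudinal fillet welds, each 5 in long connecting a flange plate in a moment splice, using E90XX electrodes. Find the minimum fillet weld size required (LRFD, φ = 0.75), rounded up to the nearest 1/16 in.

w = 1/2 in

E90XX → F_EXX = 90 ksi.
Total weld length L = 10 in.
Required throat t_e = P_u / (φ × 0.6 F_EXX × L) = 127 / (0.75 × 0.6 × 90 × 10) = 0.3136 in.
Required leg w = t_e / 0.707 = 0.4435 in → use 1/2 in.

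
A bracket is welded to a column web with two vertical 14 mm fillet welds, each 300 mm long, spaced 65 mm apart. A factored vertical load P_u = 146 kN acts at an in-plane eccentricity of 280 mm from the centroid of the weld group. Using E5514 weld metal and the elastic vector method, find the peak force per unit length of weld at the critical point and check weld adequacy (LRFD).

f_max ≈ 1300 N/mm; adequate

E55XX → F_EXX = 550 MPa.
Total weld length L_w = 600 mm. Treat welds as unit-width lines.
Polar moment about centroid: J = 2[d³/12 + d(b/2)²] = 2[300³/12 + 300×32.5²] = 5134000 mm³.
Direct shear f_v = P/L_w = 146×10³ / 600 = 243.3 N/mm (vertical).
Torsion M = P·e = 146×10³ × 280 = 40880000 N·mm.
Critical point at (x, y) = (32.5, 150) from centroid. f_tx = M·y/J = 1194 N/mm; f_ty = M·x/J = 258.8 N/mm.
Resultant f_max = √[f_tx² + (f_v + f_ty)²] = √[1194² + (243.3 + 258.8)²] = 1296 N/mm.
Capacity per unit length: φr_n = 0.75 × 0.6 × 550 × (0.707 × 14) = 2450 N/mm.
1296 ≤ 2450 → adequate.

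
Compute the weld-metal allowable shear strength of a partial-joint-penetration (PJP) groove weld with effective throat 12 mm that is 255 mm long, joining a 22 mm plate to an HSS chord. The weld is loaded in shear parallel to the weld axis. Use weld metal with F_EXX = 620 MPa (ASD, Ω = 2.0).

Effective throat (given) t_e = 12 mm.
A_we = 12 × 255 = 3060 mm².
F_nw = 0.6 F_EXX = 372 MPa.
R_n/Ω = (372 × 3060) / 2.0 × 10⁻³ = 569.2 kN.

R_n/Ω ≈ 569 kN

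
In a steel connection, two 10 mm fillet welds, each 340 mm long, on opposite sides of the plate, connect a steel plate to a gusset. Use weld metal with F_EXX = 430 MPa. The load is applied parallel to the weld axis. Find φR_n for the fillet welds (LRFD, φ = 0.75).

φR_n ≈ 930 kN

Effective throat t_e = 0.707 × 10 = 7.07 mm.
Total length L = 680 mm; A_we = 7.07 × 680 = 4808 mm².
F_nw = 0.6 F_EXX = 0.6 × 430 = 258 MPa.
φR_n = 0.75 × 258 × 4808 × 10⁻³ = 930.3 kN.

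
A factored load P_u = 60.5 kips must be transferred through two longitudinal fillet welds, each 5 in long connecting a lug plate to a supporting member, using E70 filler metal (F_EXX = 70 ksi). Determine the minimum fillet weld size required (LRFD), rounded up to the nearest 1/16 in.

w = 5/16 in

Total weld length L = 10 in.
Required throat t_e = P_u / (φ × 0.6 F_EXX × L) = 60.5 / (0.75 × 0.6 × 70 × 10) = 0.1921 in.
Required leg w = t_e / 0.707 = 0.2717 in → use 5/16 in.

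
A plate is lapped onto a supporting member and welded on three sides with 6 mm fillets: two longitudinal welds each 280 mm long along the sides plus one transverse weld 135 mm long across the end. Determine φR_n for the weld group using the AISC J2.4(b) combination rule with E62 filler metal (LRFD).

E62XX → F_EXX = 620 MPa.
t_e = 0.707 × 6 = 4.242 mm.
R_nwl = 0.6 × 620 × 4.242 × 560 × 10⁻³ = 883.7 kN (longitudinal, 2 welds).
R_nwt = 0.6 × 620 × 4.242 × 135 × 10⁻³ = 213 kN (transverse, base value).
(i) R_nwl + R_nwt = 1097 kN; (ii) 0.85 R_nwl + 1.5 R_nwt = 1071 kN.
R_n = max = 1097 kN [governs: (i)]; φR_n = 822.5 kN.

φR_n ≈ 823 kN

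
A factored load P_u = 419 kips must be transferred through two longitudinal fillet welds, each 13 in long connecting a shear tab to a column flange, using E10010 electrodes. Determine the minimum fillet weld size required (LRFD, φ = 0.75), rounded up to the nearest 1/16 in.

w = 9/16 in

E100XX → F_EXX = 100 ksi.
Total weld length L = 26 in.
Required throat t_e = P_u / (φ × 0.6 F_EXX × L) = 419 / (0.75 × 0.6 × 100 × 26) = 0.3581 in.
Required leg w = t_e / 0.707 = 0.5065 in → use 9/16 in.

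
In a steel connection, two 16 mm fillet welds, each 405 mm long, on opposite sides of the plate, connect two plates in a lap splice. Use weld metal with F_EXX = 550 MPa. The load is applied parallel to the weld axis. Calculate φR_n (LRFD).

Effective throat t_e = 0.707 × 16 = 11.31 mm.
Total length L = 810 mm; A_we = 11.31 × 810 = 9163 mm².
F_nw = 0.6 F_EXX = 0.6 × 550 = 330 MPa.
φR_n = 0.75 × 330 × 9163 × 10⁻³ = 2268 kN.

φR_n ≈ 2270 kN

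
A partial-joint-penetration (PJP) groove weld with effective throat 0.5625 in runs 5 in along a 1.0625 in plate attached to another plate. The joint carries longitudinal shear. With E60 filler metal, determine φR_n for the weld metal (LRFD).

E60XX → F_EXX = 60 ksi.
Effective throat (given) t_e = 0.5625 in.
A_we = 0.5625 × 5 = 2.812 in².
F_nw = 0.6 F_EXX = 36 ksi.
φR_n = 0.75 × 36 × 2.812 = 75.94 kip.

φR_n ≈ 75.9 kip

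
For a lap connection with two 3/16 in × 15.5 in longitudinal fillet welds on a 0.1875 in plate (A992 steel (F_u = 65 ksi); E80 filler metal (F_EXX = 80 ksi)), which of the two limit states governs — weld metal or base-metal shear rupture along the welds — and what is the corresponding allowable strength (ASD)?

t_e = 0.707 × 0.1875 = 0.1326 in; L = 31 in.
Weld metal: R_n/Ω = (1/2.0) × 0.6 × 80 × 0.1326 × 31 = 98.63 kip.
Base metal (shear rupture): R_n/Ω = (1/2.0) × 0.6 × 65 × 0.1875 × 31 = 113.3 kip.
Governing: weld metal.

R_n/Ω ≈ 98.6 kip (weld metal governs)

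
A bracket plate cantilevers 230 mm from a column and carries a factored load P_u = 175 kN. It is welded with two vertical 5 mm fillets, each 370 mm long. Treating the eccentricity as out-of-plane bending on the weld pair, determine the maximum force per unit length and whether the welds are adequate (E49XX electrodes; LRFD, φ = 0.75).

f_max ≈ 913 N/mm; NOT adequate

E49XX → F_EXX = 490 MPa.
L_w = 2 × 370 = 740 mm; section modulus (unit throat) S = 2 × L²/6 = 45630 mm².
Direct shear f_v = P/L_w = 175×10³/740 = 236.5 N/mm.
Moment M = P × e = 175×10³ × 230 = 40250000 N·mm; bending f_b = M/S = 882 N/mm.
f_max = √(f_v² + f_b²) = √(236.5² + 882²) = 913.2 N/mm.
φr_n = 0.75 × 0.6 × 490 × (0.707 × 5) = 779.5 N/mm → NOT adequate.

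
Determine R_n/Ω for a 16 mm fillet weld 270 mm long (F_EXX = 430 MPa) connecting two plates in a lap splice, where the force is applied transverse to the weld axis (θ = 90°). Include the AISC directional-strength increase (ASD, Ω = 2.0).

t_e = 0.707 × 16 = 11.31 mm; A_we = 11.31 × 270 = 3054 mm².
Directional factor: 1.0 + 0.5 sin^1.5(90°) = 1.5.
F_nw = 0.6 × 430 × 1.5 = 387 MPa.
R_n/Ω = (387 × 3054) / 2.0 × 10⁻³ = 591 kN.

R_n/Ω ≈ 591 kN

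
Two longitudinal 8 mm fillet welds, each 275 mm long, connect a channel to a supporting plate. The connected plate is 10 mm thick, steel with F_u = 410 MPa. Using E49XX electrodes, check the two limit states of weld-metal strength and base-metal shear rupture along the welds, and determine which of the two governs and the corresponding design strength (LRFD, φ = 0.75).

φR_n ≈ 686 kN (weld metal governs)

E49XX → F_EXX = 490 MPa.
t_e = 0.707 × 8 = 5.656 mm; L = 550 mm.
Weld metal: φR_n = 0.75 × 0.6 × 490 × 5.656 × 550 × 10⁻³ = 685.9 kN.
Base metal (shear rupture): φR_n = 0.75 × 0.6 × 410 × 10 × 550 × 10⁻³ = 1015 kN.
Governing: weld metal.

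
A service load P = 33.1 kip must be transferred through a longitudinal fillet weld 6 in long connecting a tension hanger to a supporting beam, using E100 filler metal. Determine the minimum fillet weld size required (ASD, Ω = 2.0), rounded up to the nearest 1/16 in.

w = 5/16 in

E100XX → F_EXX = 100 ksi.
Total weld length L = 6 in.
Required throat t_e = P × Ω / (0.6 F_EXX × L) = 33.1 × 2.0 / (0.6 × 100 × 6) = 0.1839 in.
Required leg w = t_e / 0.707 = 0.2601 in → use 5/16 in.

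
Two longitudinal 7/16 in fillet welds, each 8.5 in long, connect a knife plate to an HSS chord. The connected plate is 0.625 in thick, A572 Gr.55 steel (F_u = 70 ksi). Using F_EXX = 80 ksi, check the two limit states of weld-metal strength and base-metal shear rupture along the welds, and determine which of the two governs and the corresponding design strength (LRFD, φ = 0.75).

φR_n ≈ 189 kips (weld metal governs)

t_e = 0.707 × 0.4375 = 0.3093 in; L = 17 in.
Weld metal: φR_n = 0.75 × 0.6 × 80 × 0.3093 × 17 = 189.3 kips.
Base metal (shear rupture): φR_n = 0.75 × 0.6 × 70 × 0.625 × 17 = 334.7 kips.
Governing: weld metal.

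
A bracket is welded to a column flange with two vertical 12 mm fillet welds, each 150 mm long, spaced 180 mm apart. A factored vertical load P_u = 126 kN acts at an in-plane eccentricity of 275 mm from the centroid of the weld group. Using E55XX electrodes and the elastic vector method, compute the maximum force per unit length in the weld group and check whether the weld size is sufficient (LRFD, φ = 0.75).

E55XX → F_EXX = 550 MPa.
Total weld length L_w = 300 mm. Treat welds as unit-width lines.
Polar moment about centroid: J = 2[d³/12 + d(b/2)²] = 2[150³/12 + 150×90²] = 2992000 mm³.
Direct shear f_v = P/L_w = 126×10³ / 300 = 420 N/mm (vertical).
Torsion M = P·e = 126×10³ × 275 = 34650000 N·mm.
Critical point at (x, y) = (90, 75) from centroid. f_tx = M·y/J = 868.4 N/mm; f_ty = M·x/J = 1042 N/mm.
Resultant f_max = √[f_tx² + (f_v + f_ty)²] = √[868.4² + (420 + 1042)²] = 1701 N/mm.
Capacity per unit length: φr_n = 0.75 × 0.6 × 550 × (0.707 × 12) = 2100 N/mm.
1701 ≤ 2100 → adequate.

f_max ≈ 1700 N/mm; adequate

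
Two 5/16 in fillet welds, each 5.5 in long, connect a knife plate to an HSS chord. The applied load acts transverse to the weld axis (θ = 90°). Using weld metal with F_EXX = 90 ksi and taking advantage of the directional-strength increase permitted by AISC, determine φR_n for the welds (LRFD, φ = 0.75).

t_e = 0.707 × 0.3125 = 0.2209 in; A_we = 0.2209 × 11 = 2.43 in².
Directional factor: 1.0 + 0.5 sin^1.5(90°) = 1.5.
F_nw = 0.6 × 90 × 1.5 = 81 ksi.
φR_n = 0.75 × 81 × 2.43 = 147.6 kip.

φR_n ≈ 148 kip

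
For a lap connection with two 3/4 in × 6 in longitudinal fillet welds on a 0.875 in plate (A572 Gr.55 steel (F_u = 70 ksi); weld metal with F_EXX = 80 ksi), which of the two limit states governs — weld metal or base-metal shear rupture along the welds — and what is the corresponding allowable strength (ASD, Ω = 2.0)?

t_e = 0.707 × 0.75 = 0.5302 in; L = 12 in.
Weld metal: R_n/Ω = (1/2.0) × 0.6 × 80 × 0.5302 × 12 = 152.7 kips.
Base metal (shear rupture): R_n/Ω = (1/2.0) × 0.6 × 70 × 0.875 × 12 = 220.5 kips.
Governing: weld metal.

R_n/Ω ≈ 153 kips (weld metal governs)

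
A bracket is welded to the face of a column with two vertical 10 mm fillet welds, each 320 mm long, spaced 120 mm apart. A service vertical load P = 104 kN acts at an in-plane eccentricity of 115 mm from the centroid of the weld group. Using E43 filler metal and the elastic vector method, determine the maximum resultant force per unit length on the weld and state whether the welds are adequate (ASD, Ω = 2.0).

f_max ≈ 355 N/mm; adequate

E43XX → F_EXX = 430 MPa.
Total weld length L_w = 640 mm. Treat welds as unit-width lines.
Polar moment about centroid: J = 2[d³/12 + d(b/2)²] = 2[320³/12 + 320×60²] = 7765000 mm³.
Direct shear f_v = P/L_w = 104×10³ / 640 = 162.5 N/mm (vertical).
Torsion M = P·e = 104×10³ × 115 = 11960000 N·mm.
Critical point at (x, y) = (60, 160) from centroid. f_tx = M·y/J = 246.4 N/mm; f_ty = M·x/J = 92.41 N/mm.
Resultant f_max = √[f_tx² + (f_v + f_ty)²] = √[246.4² + (162.5 + 92.41)²] = 354.6 N/mm.
Capacity per unit length: r_n/Ω = (1/2.0) × 0.6 × 430 × (0.707 × 10) = 912 N/mm.
354.6 ≤ 912 → adequate.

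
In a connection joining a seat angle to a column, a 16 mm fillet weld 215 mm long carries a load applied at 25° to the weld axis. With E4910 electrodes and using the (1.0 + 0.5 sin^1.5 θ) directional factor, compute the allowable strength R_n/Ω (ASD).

E49XX → F_EXX = 490 MPa.
t_e = 0.707 × 16 = 11.31 mm; A_we = 11.31 × 215 = 2432 mm².
Directional factor: 1.0 + 0.5 sin^1.5(25°) = 1.137.
F_nw = 0.6 × 490 × 1.137 = 334.4 MPa.
R_n/Ω = (334.4 × 2432) / 2.0 × 10⁻³ = 406.6 kN.

R_n/Ω ≈ 407 kN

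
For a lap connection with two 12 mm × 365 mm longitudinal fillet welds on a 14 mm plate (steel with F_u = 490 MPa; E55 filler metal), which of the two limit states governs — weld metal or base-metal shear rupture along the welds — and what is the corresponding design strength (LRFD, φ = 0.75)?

E55XX → F_EXX = 550 MPa.
t_e = 0.707 × 12 = 8.484 mm; L = 730 mm.
Weld metal: φR_n = 0.75 × 0.6 × 550 × 8.484 × 730 × 10⁻³ = 1533 kN.
Base metal (shear rupture): φR_n = 0.75 × 0.6 × 490 × 14 × 730 × 10⁻³ = 2254 kN.
Governing: weld metal.

φR_n ≈ 1530 kN (weld metal governs)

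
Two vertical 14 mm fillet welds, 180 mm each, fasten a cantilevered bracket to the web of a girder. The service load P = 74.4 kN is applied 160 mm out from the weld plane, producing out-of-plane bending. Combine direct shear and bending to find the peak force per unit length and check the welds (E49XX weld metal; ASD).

f_max ≈ 1120 N/mm; adequate

E49XX → F_EXX = 490 MPa.
L_w = 2 × 180 = 360 mm; section modulus (unit throat) S = 2 × L²/6 = 10800 mm².
Direct shear f_v = P/L_w = 74.4×10³/360 = 206.7 N/mm.
Moment M = P × e = 74.4×10³ × 160 = 11904000 N·mm; bending f_b = M/S = 1102 N/mm.
f_max = √(f_v² + f_b²) = √(206.7² + 1102²) = 1121 N/mm.
r_n/Ω = (1/2.0) × 0.6 × 490 × (0.707 × 14) = 1455 N/mm → adequate.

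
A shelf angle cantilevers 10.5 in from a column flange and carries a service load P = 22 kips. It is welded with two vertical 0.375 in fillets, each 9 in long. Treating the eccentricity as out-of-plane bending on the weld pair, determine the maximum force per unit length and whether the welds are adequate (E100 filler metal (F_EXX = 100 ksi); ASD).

f_max ≈ 8.64 kip/in; NOT adequate

L_w = 2 × 9 = 18 in; section modulus (unit throat) S = 2 × L²/6 = 27 in².
Direct shear f_v = P/L_w = 22/18 = 1.222 kip/in.
Moment M = P × e = 22 × 10.5 = 231 kip·in; bending f_b = M/S = 8.556 kip/in.
f_max = √(f_v² + f_b²) = √(1.222² + 8.556²) = 8.642 kip/in.
r_n/Ω = (1/2.0) × 0.6 × 100 × (0.707 × 0.375) = 7.954 kip/in → NOT adequate.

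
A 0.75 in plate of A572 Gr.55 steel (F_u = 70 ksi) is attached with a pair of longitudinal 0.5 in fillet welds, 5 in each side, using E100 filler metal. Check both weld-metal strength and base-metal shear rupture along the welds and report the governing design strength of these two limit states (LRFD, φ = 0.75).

E100XX → F_EXX = 100 ksi.
t_e = 0.707 × 0.5 = 0.3535 in; L = 10 in.
Weld metal: φR_n = 0.75 × 0.6 × 100 × 0.3535 × 10 = 159.1 kips.
Base metal (shear rupture): φR_n = 0.75 × 0.6 × 70 × 0.75 × 10 = 236.2 kips.
Governing: weld metal.

φR_n ≈ 159 kips (weld metal governs)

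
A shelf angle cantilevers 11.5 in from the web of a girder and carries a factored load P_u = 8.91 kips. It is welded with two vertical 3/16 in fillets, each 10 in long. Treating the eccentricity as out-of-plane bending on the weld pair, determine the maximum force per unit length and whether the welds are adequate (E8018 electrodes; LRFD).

E80XX → F_EXX = 80 ksi.
L_w = 2 × 10 = 20 in; section modulus (unit throat) S = 2 × L²/6 = 33.33 in².
Direct shear f_v = P/L_w = 8.91/20 = 0.4455 kip/in.
Moment M = P × e = 8.91 × 11.5 = 102.47 kip·in; bending f_b = M/S = 3.074 kip/in.
f_max = √(f_v² + f_b²) = √(0.4455² + 3.074²) = 3.106 kip/in.
φr_n = 0.75 × 0.6 × 80 × (0.707 × 0.1875) = 4.772 kip/in → adequate.

f_max ≈ 3.11 kip/in; adequate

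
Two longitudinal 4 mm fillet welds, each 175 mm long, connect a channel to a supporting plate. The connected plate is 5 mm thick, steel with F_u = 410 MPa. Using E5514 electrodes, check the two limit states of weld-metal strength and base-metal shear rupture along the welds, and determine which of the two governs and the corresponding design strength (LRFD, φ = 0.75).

E55XX → F_EXX = 550 MPa.
t_e = 0.707 × 4 = 2.828 mm; L = 350 mm.
Weld metal: φR_n = 0.75 × 0.6 × 550 × 2.828 × 350 × 10⁻³ = 245 kN.
Base metal (shear rupture): φR_n = 0.75 × 0.6 × 410 × 5 × 350 × 10⁻³ = 322.9 kN.
Governing: weld metal.

φR_n ≈ 245 kN (weld metal governs)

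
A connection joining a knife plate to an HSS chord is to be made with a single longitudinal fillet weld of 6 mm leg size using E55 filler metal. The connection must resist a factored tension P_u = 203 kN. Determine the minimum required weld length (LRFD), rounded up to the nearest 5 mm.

L = 195 mm

E55XX → F_EXX = 550 MPa.
Throat t_e = 0.707 × 6 = 4.242 mm.
φr_n = 0.75 × 0.6 × 550 × 4.242 × 10⁻³ = 1.05 kN/mm.
L_req = P_u / φr_n = 203 / 1.05 = 193.4 mm total.
Round up → use L = 195 mm.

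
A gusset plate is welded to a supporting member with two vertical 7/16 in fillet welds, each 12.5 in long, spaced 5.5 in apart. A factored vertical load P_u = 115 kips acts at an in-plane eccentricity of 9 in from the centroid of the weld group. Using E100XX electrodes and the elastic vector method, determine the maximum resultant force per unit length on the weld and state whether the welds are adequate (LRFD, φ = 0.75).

f_max ≈ 16.1 kip/in; NOT adequate

E100XX → F_EXX = 100 ksi.
Total weld length L_w = 25 in. Treat welds as unit-width lines.
Polar moment about centroid: J = 2[d³/12 + d(b/2)²] = 2[12.5³/12 + 12.5×2.75²] = 514.6 in³.
Direct shear f_v = P/L_w = 115 / 25 = 4.6 kip/in (vertical).
Torsion M = P·e = 115 × 9 = 1035 kip·in.
Critical point at (x, y) = (2.75, 6.25) from centroid. f_tx = M·y/J = 12.57 kip/in; f_ty = M·x/J = 5.531 kip/in.
Resultant f_max = √[f_tx² + (f_v + f_ty)²] = √[12.57² + (4.6 + 5.531)²] = 16.15 kip/in.
Capacity per unit length: φr_n = 0.75 × 0.6 × 100 × (0.707 × 0.4375) = 13.92 kip/in.
16.15 > 13.92 → NOT adequate.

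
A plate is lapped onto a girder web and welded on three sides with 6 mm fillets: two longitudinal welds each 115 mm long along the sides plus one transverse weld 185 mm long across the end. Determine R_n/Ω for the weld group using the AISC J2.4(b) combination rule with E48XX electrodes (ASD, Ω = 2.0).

R_n/Ω ≈ 289 kN

E48XX → F_EXX = 480 MPa.
t_e = 0.707 × 6 = 4.242 mm.
R_nwl = 0.6 × 480 × 4.242 × 230 × 10⁻³ = 281 kN (longitudinal, 2 welds).
R_nwt = 0.6 × 480 × 4.242 × 185 × 10⁻³ = 226 kN (transverse, base value).
(i) R_nwl + R_nwt = 507 kN; (ii) 0.85 R_nwl + 1.5 R_nwt = 577.9 kN.
R_n = max = 577.9 kN [governs: (ii)]; R_n/Ω = 288.9 kN.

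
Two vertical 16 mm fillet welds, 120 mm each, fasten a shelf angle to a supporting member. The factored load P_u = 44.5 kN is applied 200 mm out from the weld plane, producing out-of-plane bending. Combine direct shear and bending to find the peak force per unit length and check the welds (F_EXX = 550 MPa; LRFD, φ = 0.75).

L_w = 2 × 120 = 240 mm; section modulus (unit throat) S = 2 × L²/6 = 4800 mm².
Direct shear f_v = P/L_w = 44.5×10³/240 = 185.4 N/mm.
Moment M = P × e = 44.5×10³ × 200 = 8900000 N·mm; bending f_b = M/S = 1854 N/mm.
f_max = √(f_v² + f_b²) = √(185.4² + 1854²) = 1863 N/mm.
φr_n = 0.75 × 0.6 × 550 × (0.707 × 16) = 2800 N/mm → adequate.

f_max ≈ 1860 N/mm; adequate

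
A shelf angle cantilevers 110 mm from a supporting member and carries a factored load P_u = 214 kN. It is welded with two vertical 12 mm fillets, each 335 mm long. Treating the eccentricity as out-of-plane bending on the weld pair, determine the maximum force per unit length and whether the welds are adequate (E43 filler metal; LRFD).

E43XX → F_EXX = 430 MPa.
L_w = 2 × 335 = 670 mm; section modulus (unit throat) S = 2 × L²/6 = 37410 mm².
Direct shear f_v = P/L_w = 214×10³/670 = 319.4 N/mm.
Moment M = P × e = 214×10³ × 110 = 23540000 N·mm; bending f_b = M/S = 629.3 N/mm.
f_max = √(f_v² + f_b²) = √(319.4² + 629.3²) = 705.7 N/mm.
φr_n = 0.75 × 0.6 × 430 × (0.707 × 12) = 1642 N/mm → adequate.

f_max ≈ 706 N/mm; adequate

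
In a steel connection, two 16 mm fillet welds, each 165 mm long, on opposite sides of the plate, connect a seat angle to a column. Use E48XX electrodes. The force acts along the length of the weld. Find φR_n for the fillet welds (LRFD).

φR_n ≈ 806 kN

E48XX → F_EXX = 480 MPa.
Effective throat t_e = 0.707 × 16 = 11.31 mm.
Total length L = 330 mm; A_we = 11.31 × 330 = 3733 mm².
F_nw = 0.6 F_EXX = 0.6 × 480 = 288 MPa.
φR_n = 0.75 × 288 × 3733 × 10⁻³ = 806.3 kN.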